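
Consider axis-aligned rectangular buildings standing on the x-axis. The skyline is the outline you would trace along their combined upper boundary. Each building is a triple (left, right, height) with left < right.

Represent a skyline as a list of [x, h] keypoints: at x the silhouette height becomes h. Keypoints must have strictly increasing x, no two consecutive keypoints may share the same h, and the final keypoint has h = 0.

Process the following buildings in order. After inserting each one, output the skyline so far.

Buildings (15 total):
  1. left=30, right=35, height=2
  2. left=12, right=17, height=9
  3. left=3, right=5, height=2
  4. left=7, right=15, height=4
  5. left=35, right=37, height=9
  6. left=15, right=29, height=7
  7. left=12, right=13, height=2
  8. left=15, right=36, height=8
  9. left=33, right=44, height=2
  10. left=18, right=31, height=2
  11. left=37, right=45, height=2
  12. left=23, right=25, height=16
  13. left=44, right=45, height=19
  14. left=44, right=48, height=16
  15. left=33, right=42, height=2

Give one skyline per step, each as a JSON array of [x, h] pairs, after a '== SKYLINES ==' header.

== SKYLINES ==
[[30,2],[35,0]]
[[12,9],[17,0],[30,2],[35,0]]
[[3,2],[5,0],[12,9],[17,0],[30,2],[35,0]]
[[3,2],[5,0],[7,4],[12,9],[17,0],[30,2],[35,0]]
[[3,2],[5,0],[7,4],[12,9],[17,0],[30,2],[35,9],[37,0]]
[[3,2],[5,0],[7,4],[12,9],[17,7],[29,0],[30,2],[35,9],[37,0]]
[[3,2],[5,0],[7,4],[12,9],[17,7],[29,0],[30,2],[35,9],[37,0]]
[[3,2],[5,0],[7,4],[12,9],[17,8],[35,9],[37,0]]
[[3,2],[5,0],[7,4],[12,9],[17,8],[35,9],[37,2],[44,0]]
[[3,2],[5,0],[7,4],[12,9],[17,8],[35,9],[37,2],[44,0]]
[[3,2],[5,0],[7,4],[12,9],[17,8],[35,9],[37,2],[45,0]]
[[3,2],[5,0],[7,4],[12,9],[17,8],[23,16],[25,8],[35,9],[37,2],[45,0]]
[[3,2],[5,0],[7,4],[12,9],[17,8],[23,16],[25,8],[35,9],[37,2],[44,19],[45,0]]
[[3,2],[5,0],[7,4],[12,9],[17,8],[23,16],[25,8],[35,9],[37,2],[44,19],[45,16],[48,0]]
[[3,2],[5,0],[7,4],[12,9],[17,8],[23,16],[25,8],[35,9],[37,2],[44,19],[45,16],[48,0]]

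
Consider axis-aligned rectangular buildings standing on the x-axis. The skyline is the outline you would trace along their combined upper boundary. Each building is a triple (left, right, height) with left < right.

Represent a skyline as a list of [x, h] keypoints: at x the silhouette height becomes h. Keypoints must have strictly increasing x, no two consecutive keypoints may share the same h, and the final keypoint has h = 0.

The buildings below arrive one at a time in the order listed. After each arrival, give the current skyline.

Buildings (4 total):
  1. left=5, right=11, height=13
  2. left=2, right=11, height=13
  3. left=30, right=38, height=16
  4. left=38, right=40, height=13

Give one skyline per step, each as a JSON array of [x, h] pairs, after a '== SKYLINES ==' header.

== SKYLINES ==
[[5,13],[11,0]]
[[2,13],[11,0]]
[[2,13],[11,0],[30,16],[38,0]]
[[2,13],[11,0],[30,16],[38,13],[40,0]]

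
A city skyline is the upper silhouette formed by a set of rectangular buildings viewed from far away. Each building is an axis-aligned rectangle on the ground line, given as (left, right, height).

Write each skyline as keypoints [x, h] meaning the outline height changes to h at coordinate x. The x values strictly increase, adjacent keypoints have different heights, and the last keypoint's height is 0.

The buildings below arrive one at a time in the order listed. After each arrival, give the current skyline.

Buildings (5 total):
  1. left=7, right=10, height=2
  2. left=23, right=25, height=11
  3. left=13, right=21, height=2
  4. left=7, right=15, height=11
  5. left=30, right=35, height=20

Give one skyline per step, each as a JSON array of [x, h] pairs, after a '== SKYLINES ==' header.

== SKYLINES ==
[[7,2],[10,0]]
[[7,2],[10,0],[23,11],[25,0]]
[[7,2],[10,0],[13,2],[21,0],[23,11],[25,0]]
[[7,11],[15,2],[21,0],[23,11],[25,0]]
[[7,11],[15,2],[21,0],[23,11],[25,0],[30,20],[35,0]]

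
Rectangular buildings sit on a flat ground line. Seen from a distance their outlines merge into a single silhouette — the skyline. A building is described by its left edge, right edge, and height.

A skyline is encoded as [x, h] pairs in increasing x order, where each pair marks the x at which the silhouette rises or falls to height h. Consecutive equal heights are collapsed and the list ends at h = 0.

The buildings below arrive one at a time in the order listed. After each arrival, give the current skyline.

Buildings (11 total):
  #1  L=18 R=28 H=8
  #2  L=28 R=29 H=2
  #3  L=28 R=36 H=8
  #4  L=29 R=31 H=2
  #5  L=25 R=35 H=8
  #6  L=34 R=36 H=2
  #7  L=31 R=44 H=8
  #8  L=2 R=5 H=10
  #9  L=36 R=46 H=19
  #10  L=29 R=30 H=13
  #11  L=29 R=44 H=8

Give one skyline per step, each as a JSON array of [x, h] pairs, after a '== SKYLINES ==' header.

== SKYLINES ==
[[18,8],[28,0]]
[[18,8],[28,2],[29,0]]
[[18,8],[36,0]]
[[18,8],[36,0]]
[[18,8],[36,0]]
[[18,8],[36,0]]
[[18,8],[44,0]]
[[2,10],[5,0],[18,8],[44,0]]
[[2,10],[5,0],[18,8],[36,19],[46,0]]
[[2,10],[5,0],[18,8],[29,13],[30,8],[36,19],[46,0]]
[[2,10],[5,0],[18,8],[29,13],[30,8],[36,19],[46,0]]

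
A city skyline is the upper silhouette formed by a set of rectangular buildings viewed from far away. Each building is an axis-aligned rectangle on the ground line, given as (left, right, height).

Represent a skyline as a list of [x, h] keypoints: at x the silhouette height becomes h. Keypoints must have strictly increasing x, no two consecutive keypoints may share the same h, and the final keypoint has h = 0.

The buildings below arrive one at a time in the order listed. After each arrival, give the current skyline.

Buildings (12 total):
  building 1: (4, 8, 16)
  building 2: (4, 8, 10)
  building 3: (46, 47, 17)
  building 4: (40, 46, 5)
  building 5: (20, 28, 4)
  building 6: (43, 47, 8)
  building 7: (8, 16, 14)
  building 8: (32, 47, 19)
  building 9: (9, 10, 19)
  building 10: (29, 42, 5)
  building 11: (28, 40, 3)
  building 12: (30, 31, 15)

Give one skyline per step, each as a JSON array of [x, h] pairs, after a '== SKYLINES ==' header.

== SKYLINES ==
[[4,16],[8,0]]
[[4,16],[8,0]]
[[4,16],[8,0],[46,17],[47,0]]
[[4,16],[8,0],[40,5],[46,17],[47,0]]
[[4,16],[8,0],[20,4],[28,0],[40,5],[46,17],[47,0]]
[[4,16],[8,0],[20,4],[28,0],[40,5],[43,8],[46,17],[47,0]]
[[4,16],[8,14],[16,0],[20,4],[28,0],[40,5],[43,8],[46,17],[47,0]]
[[4,16],[8,14],[16,0],[20,4],[28,0],[32,19],[47,0]]
[[4,16],[8,14],[9,19],[10,14],[16,0],[20,4],[28,0],[32,19],[47,0]]
[[4,16],[8,14],[9,19],[10,14],[16,0],[20,4],[28,0],[29,5],[32,19],[47,0]]
[[4,16],[8,14],[9,19],[10,14],[16,0],[20,4],[28,3],[29,5],[32,19],[47,0]]
[[4,16],[8,14],[9,19],[10,14],[16,0],[20,4],[28,3],[29,5],[30,15],[31,5],[32,19],[47,0]]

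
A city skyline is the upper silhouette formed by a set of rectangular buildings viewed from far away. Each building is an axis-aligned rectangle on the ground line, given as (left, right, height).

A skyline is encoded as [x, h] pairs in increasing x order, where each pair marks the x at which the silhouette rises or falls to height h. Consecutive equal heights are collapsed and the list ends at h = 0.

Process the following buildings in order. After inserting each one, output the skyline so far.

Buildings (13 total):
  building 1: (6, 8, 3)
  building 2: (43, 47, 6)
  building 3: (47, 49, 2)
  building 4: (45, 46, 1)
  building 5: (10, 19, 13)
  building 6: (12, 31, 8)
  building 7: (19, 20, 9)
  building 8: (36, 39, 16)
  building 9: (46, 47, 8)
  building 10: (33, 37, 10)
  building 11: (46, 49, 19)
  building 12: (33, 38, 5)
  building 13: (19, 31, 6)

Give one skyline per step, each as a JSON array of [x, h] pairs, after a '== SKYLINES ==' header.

== SKYLINES ==
[[6,3],[8,0]]
[[6,3],[8,0],[43,6],[47,0]]
[[6,3],[8,0],[43,6],[47,2],[49,0]]
[[6,3],[8,0],[43,6],[47,2],[49,0]]
[[6,3],[8,0],[10,13],[19,0],[43,6],[47,2],[49,0]]
[[6,3],[8,0],[10,13],[19,8],[31,0],[43,6],[47,2],[49,0]]
[[6,3],[8,0],[10,13],[19,9],[20,8],[31,0],[43,6],[47,2],[49,0]]
[[6,3],[8,0],[10,13],[19,9],[20,8],[31,0],[36,16],[39,0],[43,6],[47,2],[49,0]]
[[6,3],[8,0],[10,13],[19,9],[20,8],[31,0],[36,16],[39,0],[43,6],[46,8],[47,2],[49,0]]
[[6,3],[8,0],[10,13],[19,9],[20,8],[31,0],[33,10],[36,16],[39,0],[43,6],[46,8],[47,2],[49,0]]
[[6,3],[8,0],[10,13],[19,9],[20,8],[31,0],[33,10],[36,16],[39,0],[43,6],[46,19],[49,0]]
[[6,3],[8,0],[10,13],[19,9],[20,8],[31,0],[33,10],[36,16],[39,0],[43,6],[46,19],[49,0]]
[[6,3],[8,0],[10,13],[19,9],[20,8],[31,0],[33,10],[36,16],[39,0],[43,6],[46,19],[49,0]]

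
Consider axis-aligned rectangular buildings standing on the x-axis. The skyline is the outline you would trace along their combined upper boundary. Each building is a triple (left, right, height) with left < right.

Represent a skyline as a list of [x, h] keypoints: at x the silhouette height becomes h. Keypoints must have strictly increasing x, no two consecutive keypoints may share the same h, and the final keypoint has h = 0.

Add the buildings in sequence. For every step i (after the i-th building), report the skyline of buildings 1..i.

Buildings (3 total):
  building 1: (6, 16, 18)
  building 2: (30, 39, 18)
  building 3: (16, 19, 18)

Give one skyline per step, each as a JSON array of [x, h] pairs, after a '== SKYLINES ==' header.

== SKYLINES ==
[[6,18],[16,0]]
[[6,18],[16,0],[30,18],[39,0]]
[[6,18],[19,0],[30,18],[39,0]]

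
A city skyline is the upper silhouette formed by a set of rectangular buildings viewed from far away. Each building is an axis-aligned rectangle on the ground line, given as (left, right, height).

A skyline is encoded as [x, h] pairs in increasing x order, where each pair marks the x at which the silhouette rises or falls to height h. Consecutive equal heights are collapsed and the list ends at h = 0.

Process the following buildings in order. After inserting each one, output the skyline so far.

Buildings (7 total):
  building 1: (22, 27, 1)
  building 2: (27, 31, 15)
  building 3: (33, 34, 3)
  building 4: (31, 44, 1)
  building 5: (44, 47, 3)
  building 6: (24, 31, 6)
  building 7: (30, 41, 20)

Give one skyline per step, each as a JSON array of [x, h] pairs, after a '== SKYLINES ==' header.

== SKYLINES ==
[[22,1],[27,0]]
[[22,1],[27,15],[31,0]]
[[22,1],[27,15],[31,0],[33,3],[34,0]]
[[22,1],[27,15],[31,1],[33,3],[34,1],[44,0]]
[[22,1],[27,15],[31,1],[33,3],[34,1],[44,3],[47,0]]
[[22,1],[24,6],[27,15],[31,1],[33,3],[34,1],[44,3],[47,0]]
[[22,1],[24,6],[27,15],[30,20],[41,1],[44,3],[47,0]]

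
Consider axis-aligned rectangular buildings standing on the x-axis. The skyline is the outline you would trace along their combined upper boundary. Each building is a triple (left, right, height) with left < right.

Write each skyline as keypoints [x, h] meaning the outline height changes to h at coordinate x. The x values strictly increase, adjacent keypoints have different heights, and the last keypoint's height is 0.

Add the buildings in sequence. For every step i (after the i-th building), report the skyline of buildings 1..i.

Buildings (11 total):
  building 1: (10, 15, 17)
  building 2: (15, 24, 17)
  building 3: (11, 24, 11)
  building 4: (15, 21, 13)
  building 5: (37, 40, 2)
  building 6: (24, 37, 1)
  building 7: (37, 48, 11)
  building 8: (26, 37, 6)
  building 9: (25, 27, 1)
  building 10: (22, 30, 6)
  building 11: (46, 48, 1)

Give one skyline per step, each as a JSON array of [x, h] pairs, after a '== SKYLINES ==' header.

== SKYLINES ==
[[10,17],[15,0]]
[[10,17],[24,0]]
[[10,17],[24,0]]
[[10,17],[24,0]]
[[10,17],[24,0],[37,2],[40,0]]
[[10,17],[24,1],[37,2],[40,0]]
[[10,17],[24,1],[37,11],[48,0]]
[[10,17],[24,1],[26,6],[37,11],[48,0]]
[[10,17],[24,1],[26,6],[37,11],[48,0]]
[[10,17],[24,6],[37,11],[48,0]]
[[10,17],[24,6],[37,11],[48,0]]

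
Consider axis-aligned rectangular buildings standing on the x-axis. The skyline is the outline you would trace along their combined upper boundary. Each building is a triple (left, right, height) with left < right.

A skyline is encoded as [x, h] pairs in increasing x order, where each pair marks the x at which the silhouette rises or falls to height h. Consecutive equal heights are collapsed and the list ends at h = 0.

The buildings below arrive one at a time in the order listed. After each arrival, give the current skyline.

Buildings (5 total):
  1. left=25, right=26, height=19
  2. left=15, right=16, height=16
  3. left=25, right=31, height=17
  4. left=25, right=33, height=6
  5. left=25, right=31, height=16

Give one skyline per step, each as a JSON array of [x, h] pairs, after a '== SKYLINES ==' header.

== SKYLINES ==
[[25,19],[26,0]]
[[15,16],[16,0],[25,19],[26,0]]
[[15,16],[16,0],[25,19],[26,17],[31,0]]
[[15,16],[16,0],[25,19],[26,17],[31,6],[33,0]]
[[15,16],[16,0],[25,19],[26,17],[31,6],[33,0]]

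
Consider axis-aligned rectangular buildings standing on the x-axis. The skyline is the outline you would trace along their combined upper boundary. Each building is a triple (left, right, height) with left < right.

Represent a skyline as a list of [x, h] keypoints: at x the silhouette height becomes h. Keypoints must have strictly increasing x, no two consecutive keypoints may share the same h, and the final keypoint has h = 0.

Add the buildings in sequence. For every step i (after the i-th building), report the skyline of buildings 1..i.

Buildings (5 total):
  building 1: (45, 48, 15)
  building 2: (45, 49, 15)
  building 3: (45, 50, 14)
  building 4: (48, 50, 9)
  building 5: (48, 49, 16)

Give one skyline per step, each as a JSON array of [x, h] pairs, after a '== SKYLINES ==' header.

== SKYLINES ==
[[45,15],[48,0]]
[[45,15],[49,0]]
[[45,15],[49,14],[50,0]]
[[45,15],[49,14],[50,0]]
[[45,15],[48,16],[49,14],[50,0]]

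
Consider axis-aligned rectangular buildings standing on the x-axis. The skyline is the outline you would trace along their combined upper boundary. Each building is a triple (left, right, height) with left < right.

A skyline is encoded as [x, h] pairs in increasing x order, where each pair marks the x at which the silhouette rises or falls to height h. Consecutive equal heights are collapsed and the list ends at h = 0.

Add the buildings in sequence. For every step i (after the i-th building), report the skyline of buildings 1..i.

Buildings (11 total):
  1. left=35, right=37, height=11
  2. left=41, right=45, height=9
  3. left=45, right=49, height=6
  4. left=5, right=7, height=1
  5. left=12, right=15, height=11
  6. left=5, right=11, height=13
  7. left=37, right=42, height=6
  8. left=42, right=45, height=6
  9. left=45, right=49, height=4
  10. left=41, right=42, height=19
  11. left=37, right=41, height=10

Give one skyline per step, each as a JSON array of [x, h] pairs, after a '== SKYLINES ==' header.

== SKYLINES ==
[[35,11],[37,0]]
[[35,11],[37,0],[41,9],[45,0]]
[[35,11],[37,0],[41,9],[45,6],[49,0]]
[[5,1],[7,0],[35,11],[37,0],[41,9],[45,6],[49,0]]
[[5,1],[7,0],[12,11],[15,0],[35,11],[37,0],[41,9],[45,6],[49,0]]
[[5,13],[11,0],[12,11],[15,0],[35,11],[37,0],[41,9],[45,6],[49,0]]
[[5,13],[11,0],[12,11],[15,0],[35,11],[37,6],[41,9],[45,6],[49,0]]
[[5,13],[11,0],[12,11],[15,0],[35,11],[37,6],[41,9],[45,6],[49,0]]
[[5,13],[11,0],[12,11],[15,0],[35,11],[37,6],[41,9],[45,6],[49,0]]
[[5,13],[11,0],[12,11],[15,0],[35,11],[37,6],[41,19],[42,9],[45,6],[49,0]]
[[5,13],[11,0],[12,11],[15,0],[35,11],[37,10],[41,19],[42,9],[45,6],[49,0]]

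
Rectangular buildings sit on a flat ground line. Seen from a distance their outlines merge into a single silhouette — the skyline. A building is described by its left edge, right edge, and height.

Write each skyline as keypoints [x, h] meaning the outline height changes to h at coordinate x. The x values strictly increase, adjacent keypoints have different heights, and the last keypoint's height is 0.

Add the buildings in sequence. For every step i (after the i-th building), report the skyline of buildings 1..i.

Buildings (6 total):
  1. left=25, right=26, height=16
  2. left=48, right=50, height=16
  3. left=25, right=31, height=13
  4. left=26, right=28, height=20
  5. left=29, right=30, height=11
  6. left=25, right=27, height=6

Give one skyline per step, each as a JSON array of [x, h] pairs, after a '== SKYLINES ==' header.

== SKYLINES ==
[[25,16],[26,0]]
[[25,16],[26,0],[48,16],[50,0]]
[[25,16],[26,13],[31,0],[48,16],[50,0]]
[[25,16],[26,20],[28,13],[31,0],[48,16],[50,0]]
[[25,16],[26,20],[28,13],[31,0],[48,16],[50,0]]
[[25,16],[26,20],[28,13],[31,0],[48,16],[50,0]]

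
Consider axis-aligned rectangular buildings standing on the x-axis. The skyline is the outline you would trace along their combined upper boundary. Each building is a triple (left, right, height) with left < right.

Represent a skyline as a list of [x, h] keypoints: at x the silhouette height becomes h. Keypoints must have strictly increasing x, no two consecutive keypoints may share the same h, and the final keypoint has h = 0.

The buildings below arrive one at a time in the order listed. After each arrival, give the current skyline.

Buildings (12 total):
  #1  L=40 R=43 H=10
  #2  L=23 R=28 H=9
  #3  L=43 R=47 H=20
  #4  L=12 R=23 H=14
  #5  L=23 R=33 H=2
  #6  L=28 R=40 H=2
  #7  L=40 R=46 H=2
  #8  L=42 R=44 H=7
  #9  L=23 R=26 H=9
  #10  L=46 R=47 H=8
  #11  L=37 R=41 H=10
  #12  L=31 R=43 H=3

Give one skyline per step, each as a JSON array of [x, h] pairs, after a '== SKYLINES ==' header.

== SKYLINES ==
[[40,10],[43,0]]
[[23,9],[28,0],[40,10],[43,0]]
[[23,9],[28,0],[40,10],[43,20],[47,0]]
[[12,14],[23,9],[28,0],[40,10],[43,20],[47,0]]
[[12,14],[23,9],[28,2],[33,0],[40,10],[43,20],[47,0]]
[[12,14],[23,9],[28,2],[40,10],[43,20],[47,0]]
[[12,14],[23,9],[28,2],[40,10],[43,20],[47,0]]
[[12,14],[23,9],[28,2],[40,10],[43,20],[47,0]]
[[12,14],[23,9],[28,2],[40,10],[43,20],[47,0]]
[[12,14],[23,9],[28,2],[40,10],[43,20],[47,0]]
[[12,14],[23,9],[28,2],[37,10],[43,20],[47,0]]
[[12,14],[23,9],[28,2],[31,3],[37,10],[43,20],[47,0]]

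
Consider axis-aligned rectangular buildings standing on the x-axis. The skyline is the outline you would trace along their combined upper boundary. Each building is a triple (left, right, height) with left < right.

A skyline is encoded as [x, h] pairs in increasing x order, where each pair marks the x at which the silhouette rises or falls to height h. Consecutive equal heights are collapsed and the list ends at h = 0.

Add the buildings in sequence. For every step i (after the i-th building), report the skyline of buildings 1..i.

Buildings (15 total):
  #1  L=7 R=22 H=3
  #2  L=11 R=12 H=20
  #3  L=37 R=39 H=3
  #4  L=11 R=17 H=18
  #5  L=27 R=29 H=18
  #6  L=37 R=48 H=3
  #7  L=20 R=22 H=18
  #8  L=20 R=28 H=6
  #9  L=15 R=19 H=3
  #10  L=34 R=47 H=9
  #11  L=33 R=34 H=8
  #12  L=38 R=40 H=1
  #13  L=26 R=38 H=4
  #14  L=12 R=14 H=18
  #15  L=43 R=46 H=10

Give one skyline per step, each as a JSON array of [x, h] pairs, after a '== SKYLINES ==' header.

== SKYLINES ==
[[7,3],[22,0]]
[[7,3],[11,20],[12,3],[22,0]]
[[7,3],[11,20],[12,3],[22,0],[37,3],[39,0]]
[[7,3],[11,20],[12,18],[17,3],[22,0],[37,3],[39,0]]
[[7,3],[11,20],[12,18],[17,3],[22,0],[27,18],[29,0],[37,3],[39,0]]
[[7,3],[11,20],[12,18],[17,3],[22,0],[27,18],[29,0],[37,3],[48,0]]
[[7,3],[11,20],[12,18],[17,3],[20,18],[22,0],[27,18],[29,0],[37,3],[48,0]]
[[7,3],[11,20],[12,18],[17,3],[20,18],[22,6],[27,18],[29,0],[37,3],[48,0]]
[[7,3],[11,20],[12,18],[17,3],[20,18],[22,6],[27,18],[29,0],[37,3],[48,0]]
[[7,3],[11,20],[12,18],[17,3],[20,18],[22,6],[27,18],[29,0],[34,9],[47,3],[48,0]]
[[7,3],[11,20],[12,18],[17,3],[20,18],[22,6],[27,18],[29,0],[33,8],[34,9],[47,3],[48,0]]
[[7,3],[11,20],[12,18],[17,3],[20,18],[22,6],[27,18],[29,0],[33,8],[34,9],[47,3],[48,0]]
[[7,3],[11,20],[12,18],[17,3],[20,18],[22,6],[27,18],[29,4],[33,8],[34,9],[47,3],[48,0]]
[[7,3],[11,20],[12,18],[17,3],[20,18],[22,6],[27,18],[29,4],[33,8],[34,9],[47,3],[48,0]]
[[7,3],[11,20],[12,18],[17,3],[20,18],[22,6],[27,18],[29,4],[33,8],[34,9],[43,10],[46,9],[47,3],[48,0]]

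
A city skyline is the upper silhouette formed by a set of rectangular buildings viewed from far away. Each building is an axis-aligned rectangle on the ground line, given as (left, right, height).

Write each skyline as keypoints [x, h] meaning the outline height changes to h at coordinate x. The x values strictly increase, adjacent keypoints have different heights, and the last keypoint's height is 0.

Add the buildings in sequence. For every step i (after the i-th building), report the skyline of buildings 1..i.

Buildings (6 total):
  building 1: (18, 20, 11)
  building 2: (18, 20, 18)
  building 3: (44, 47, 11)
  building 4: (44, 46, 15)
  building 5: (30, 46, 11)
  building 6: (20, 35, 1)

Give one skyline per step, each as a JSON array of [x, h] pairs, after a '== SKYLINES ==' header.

== SKYLINES ==
[[18,11],[20,0]]
[[18,18],[20,0]]
[[18,18],[20,0],[44,11],[47,0]]
[[18,18],[20,0],[44,15],[46,11],[47,0]]
[[18,18],[20,0],[30,11],[44,15],[46,11],[47,0]]
[[18,18],[20,1],[30,11],[44,15],[46,11],[47,0]]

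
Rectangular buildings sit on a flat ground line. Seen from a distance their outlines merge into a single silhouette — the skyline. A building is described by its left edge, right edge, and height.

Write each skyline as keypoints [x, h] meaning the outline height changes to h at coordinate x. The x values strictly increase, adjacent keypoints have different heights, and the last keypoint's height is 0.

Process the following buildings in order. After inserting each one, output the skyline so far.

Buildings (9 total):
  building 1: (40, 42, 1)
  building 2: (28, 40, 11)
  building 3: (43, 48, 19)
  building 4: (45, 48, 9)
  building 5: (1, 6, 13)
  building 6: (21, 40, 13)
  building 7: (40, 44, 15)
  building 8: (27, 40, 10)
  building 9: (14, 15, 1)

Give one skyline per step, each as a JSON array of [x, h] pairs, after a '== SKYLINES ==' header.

== SKYLINES ==
[[40,1],[42,0]]
[[28,11],[40,1],[42,0]]
[[28,11],[40,1],[42,0],[43,19],[48,0]]
[[28,11],[40,1],[42,0],[43,19],[48,0]]
[[1,13],[6,0],[28,11],[40,1],[42,0],[43,19],[48,0]]
[[1,13],[6,0],[21,13],[40,1],[42,0],[43,19],[48,0]]
[[1,13],[6,0],[21,13],[40,15],[43,19],[48,0]]
[[1,13],[6,0],[21,13],[40,15],[43,19],[48,0]]
[[1,13],[6,0],[14,1],[15,0],[21,13],[40,15],[43,19],[48,0]]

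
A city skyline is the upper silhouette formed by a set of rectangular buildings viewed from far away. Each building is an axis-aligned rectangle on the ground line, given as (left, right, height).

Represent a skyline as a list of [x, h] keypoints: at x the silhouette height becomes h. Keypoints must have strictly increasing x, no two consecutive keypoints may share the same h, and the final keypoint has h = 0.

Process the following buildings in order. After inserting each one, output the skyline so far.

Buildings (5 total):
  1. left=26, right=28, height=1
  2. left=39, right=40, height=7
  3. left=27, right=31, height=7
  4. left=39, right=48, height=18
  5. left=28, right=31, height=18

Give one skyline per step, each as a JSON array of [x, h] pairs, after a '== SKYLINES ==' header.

== SKYLINES ==
[[26,1],[28,0]]
[[26,1],[28,0],[39,7],[40,0]]
[[26,1],[27,7],[31,0],[39,7],[40,0]]
[[26,1],[27,7],[31,0],[39,18],[48,0]]
[[26,1],[27,7],[28,18],[31,0],[39,18],[48,0]]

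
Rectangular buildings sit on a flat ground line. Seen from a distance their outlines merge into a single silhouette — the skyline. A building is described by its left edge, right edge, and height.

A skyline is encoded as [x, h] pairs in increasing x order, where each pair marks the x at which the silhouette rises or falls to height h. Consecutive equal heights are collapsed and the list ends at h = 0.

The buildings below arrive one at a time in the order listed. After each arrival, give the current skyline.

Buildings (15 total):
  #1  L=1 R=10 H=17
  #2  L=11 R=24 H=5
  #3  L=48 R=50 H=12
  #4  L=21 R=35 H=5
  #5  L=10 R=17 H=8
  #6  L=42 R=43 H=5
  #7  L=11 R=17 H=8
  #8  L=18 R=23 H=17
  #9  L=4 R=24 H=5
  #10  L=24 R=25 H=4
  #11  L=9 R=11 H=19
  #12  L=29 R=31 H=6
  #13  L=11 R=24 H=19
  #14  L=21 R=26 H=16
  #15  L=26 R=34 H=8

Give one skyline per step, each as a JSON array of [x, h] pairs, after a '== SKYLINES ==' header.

== SKYLINES ==
[[1,17],[10,0]]
[[1,17],[10,0],[11,5],[24,0]]
[[1,17],[10,0],[11,5],[24,0],[48,12],[50,0]]
[[1,17],[10,0],[11,5],[35,0],[48,12],[50,0]]
[[1,17],[10,8],[17,5],[35,0],[48,12],[50,0]]
[[1,17],[10,8],[17,5],[35,0],[42,5],[43,0],[48,12],[50,0]]
[[1,17],[10,8],[17,5],[35,0],[42,5],[43,0],[48,12],[50,0]]
[[1,17],[10,8],[17,5],[18,17],[23,5],[35,0],[42,5],[43,0],[48,12],[50,0]]
[[1,17],[10,8],[17,5],[18,17],[23,5],[35,0],[42,5],[43,0],[48,12],[50,0]]
[[1,17],[10,8],[17,5],[18,17],[23,5],[35,0],[42,5],[43,0],[48,12],[50,0]]
[[1,17],[9,19],[11,8],[17,5],[18,17],[23,5],[35,0],[42,5],[43,0],[48,12],[50,0]]
[[1,17],[9,19],[11,8],[17,5],[18,17],[23,5],[29,6],[31,5],[35,0],[42,5],[43,0],[48,12],[50,0]]
[[1,17],[9,19],[24,5],[29,6],[31,5],[35,0],[42,5],[43,0],[48,12],[50,0]]
[[1,17],[9,19],[24,16],[26,5],[29,6],[31,5],[35,0],[42,5],[43,0],[48,12],[50,0]]
[[1,17],[9,19],[24,16],[26,8],[34,5],[35,0],[42,5],[43,0],[48,12],[50,0]]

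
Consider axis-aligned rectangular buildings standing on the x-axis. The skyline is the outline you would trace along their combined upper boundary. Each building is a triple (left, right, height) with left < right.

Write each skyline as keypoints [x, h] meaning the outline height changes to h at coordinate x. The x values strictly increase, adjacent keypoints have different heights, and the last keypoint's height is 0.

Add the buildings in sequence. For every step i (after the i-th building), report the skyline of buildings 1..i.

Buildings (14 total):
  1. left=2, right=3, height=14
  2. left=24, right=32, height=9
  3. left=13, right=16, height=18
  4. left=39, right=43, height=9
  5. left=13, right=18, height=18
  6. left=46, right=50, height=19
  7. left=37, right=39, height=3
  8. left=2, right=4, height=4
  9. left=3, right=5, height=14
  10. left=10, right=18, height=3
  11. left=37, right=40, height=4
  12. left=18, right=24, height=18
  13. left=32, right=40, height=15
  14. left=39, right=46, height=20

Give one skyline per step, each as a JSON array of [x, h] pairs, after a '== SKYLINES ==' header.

== SKYLINES ==
[[2,14],[3,0]]
[[2,14],[3,0],[24,9],[32,0]]
[[2,14],[3,0],[13,18],[16,0],[24,9],[32,0]]
[[2,14],[3,0],[13,18],[16,0],[24,9],[32,0],[39,9],[43,0]]
[[2,14],[3,0],[13,18],[18,0],[24,9],[32,0],[39,9],[43,0]]
[[2,14],[3,0],[13,18],[18,0],[24,9],[32,0],[39,9],[43,0],[46,19],[50,0]]
[[2,14],[3,0],[13,18],[18,0],[24,9],[32,0],[37,3],[39,9],[43,0],[46,19],[50,0]]
[[2,14],[3,4],[4,0],[13,18],[18,0],[24,9],[32,0],[37,3],[39,9],[43,0],[46,19],[50,0]]
[[2,14],[5,0],[13,18],[18,0],[24,9],[32,0],[37,3],[39,9],[43,0],[46,19],[50,0]]
[[2,14],[5,0],[10,3],[13,18],[18,0],[24,9],[32,0],[37,3],[39,9],[43,0],[46,19],[50,0]]
[[2,14],[5,0],[10,3],[13,18],[18,0],[24,9],[32,0],[37,4],[39,9],[43,0],[46,19],[50,0]]
[[2,14],[5,0],[10,3],[13,18],[24,9],[32,0],[37,4],[39,9],[43,0],[46,19],[50,0]]
[[2,14],[5,0],[10,3],[13,18],[24,9],[32,15],[40,9],[43,0],[46,19],[50,0]]
[[2,14],[5,0],[10,3],[13,18],[24,9],[32,15],[39,20],[46,19],[50,0]]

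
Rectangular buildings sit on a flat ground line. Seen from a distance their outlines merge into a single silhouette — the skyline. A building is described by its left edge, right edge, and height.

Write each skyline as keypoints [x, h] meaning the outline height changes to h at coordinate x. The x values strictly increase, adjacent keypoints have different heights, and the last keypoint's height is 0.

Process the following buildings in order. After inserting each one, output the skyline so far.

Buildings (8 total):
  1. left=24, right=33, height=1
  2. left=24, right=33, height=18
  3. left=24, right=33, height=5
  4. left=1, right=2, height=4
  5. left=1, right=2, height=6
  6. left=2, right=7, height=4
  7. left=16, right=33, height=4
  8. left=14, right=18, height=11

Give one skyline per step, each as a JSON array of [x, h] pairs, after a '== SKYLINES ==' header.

== SKYLINES ==
[[24,1],[33,0]]
[[24,18],[33,0]]
[[24,18],[33,0]]
[[1,4],[2,0],[24,18],[33,0]]
[[1,6],[2,0],[24,18],[33,0]]
[[1,6],[2,4],[7,0],[24,18],[33,0]]
[[1,6],[2,4],[7,0],[16,4],[24,18],[33,0]]
[[1,6],[2,4],[7,0],[14,11],[18,4],[24,18],[33,0]]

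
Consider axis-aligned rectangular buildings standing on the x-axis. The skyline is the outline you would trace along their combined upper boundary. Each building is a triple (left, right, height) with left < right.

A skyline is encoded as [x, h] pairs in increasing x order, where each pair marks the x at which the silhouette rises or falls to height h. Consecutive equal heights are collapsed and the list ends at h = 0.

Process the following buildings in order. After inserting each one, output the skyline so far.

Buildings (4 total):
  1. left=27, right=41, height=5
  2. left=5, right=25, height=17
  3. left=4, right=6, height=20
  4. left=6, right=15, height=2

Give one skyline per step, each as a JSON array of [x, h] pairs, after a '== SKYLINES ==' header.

== SKYLINES ==
[[27,5],[41,0]]
[[5,17],[25,0],[27,5],[41,0]]
[[4,20],[6,17],[25,0],[27,5],[41,0]]
[[4,20],[6,17],[25,0],[27,5],[41,0]]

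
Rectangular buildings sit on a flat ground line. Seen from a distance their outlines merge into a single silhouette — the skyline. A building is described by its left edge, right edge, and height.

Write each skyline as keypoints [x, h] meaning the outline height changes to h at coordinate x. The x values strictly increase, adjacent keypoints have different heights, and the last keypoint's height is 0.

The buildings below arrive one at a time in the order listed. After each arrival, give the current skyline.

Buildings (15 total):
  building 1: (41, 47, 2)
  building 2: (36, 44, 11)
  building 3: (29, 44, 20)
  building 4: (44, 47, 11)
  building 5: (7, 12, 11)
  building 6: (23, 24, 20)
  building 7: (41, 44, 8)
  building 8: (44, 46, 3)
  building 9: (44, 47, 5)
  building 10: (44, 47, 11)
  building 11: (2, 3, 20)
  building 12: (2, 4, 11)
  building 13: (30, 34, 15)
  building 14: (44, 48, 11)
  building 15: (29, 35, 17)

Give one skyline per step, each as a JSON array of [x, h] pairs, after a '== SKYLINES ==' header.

== SKYLINES ==
[[41,2],[47,0]]
[[36,11],[44,2],[47,0]]
[[29,20],[44,2],[47,0]]
[[29,20],[44,11],[47,0]]
[[7,11],[12,0],[29,20],[44,11],[47,0]]
[[7,11],[12,0],[23,20],[24,0],[29,20],[44,11],[47,0]]
[[7,11],[12,0],[23,20],[24,0],[29,20],[44,11],[47,0]]
[[7,11],[12,0],[23,20],[24,0],[29,20],[44,11],[47,0]]
[[7,11],[12,0],[23,20],[24,0],[29,20],[44,11],[47,0]]
[[7,11],[12,0],[23,20],[24,0],[29,20],[44,11],[47,0]]
[[2,20],[3,0],[7,11],[12,0],[23,20],[24,0],[29,20],[44,11],[47,0]]
[[2,20],[3,11],[4,0],[7,11],[12,0],[23,20],[24,0],[29,20],[44,11],[47,0]]
[[2,20],[3,11],[4,0],[7,11],[12,0],[23,20],[24,0],[29,20],[44,11],[47,0]]
[[2,20],[3,11],[4,0],[7,11],[12,0],[23,20],[24,0],[29,20],[44,11],[48,0]]
[[2,20],[3,11],[4,0],[7,11],[12,0],[23,20],[24,0],[29,20],[44,11],[48,0]]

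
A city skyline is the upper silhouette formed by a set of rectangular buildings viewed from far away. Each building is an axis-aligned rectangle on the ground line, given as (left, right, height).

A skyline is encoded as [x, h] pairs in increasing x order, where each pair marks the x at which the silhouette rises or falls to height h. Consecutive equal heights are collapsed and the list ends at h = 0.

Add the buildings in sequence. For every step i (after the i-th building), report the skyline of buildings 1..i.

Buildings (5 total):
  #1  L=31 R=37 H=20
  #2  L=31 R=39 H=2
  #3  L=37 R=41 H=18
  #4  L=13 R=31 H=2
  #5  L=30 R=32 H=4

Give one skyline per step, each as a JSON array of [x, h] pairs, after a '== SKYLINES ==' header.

== SKYLINES ==
[[31,20],[37,0]]
[[31,20],[37,2],[39,0]]
[[31,20],[37,18],[41,0]]
[[13,2],[31,20],[37,18],[41,0]]
[[13,2],[30,4],[31,20],[37,18],[41,0]]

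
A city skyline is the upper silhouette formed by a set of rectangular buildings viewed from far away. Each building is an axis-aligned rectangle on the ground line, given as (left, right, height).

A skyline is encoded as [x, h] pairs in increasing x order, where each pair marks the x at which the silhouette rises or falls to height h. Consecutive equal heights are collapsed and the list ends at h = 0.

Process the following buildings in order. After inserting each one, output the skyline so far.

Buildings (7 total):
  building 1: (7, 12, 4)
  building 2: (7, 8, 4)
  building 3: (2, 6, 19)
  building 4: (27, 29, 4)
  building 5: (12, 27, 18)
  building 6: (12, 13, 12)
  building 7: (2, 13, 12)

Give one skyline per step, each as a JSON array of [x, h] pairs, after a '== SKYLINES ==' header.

== SKYLINES ==
[[7,4],[12,0]]
[[7,4],[12,0]]
[[2,19],[6,0],[7,4],[12,0]]
[[2,19],[6,0],[7,4],[12,0],[27,4],[29,0]]
[[2,19],[6,0],[7,4],[12,18],[27,4],[29,0]]
[[2,19],[6,0],[7,4],[12,18],[27,4],[29,0]]
[[2,19],[6,12],[12,18],[27,4],[29,0]]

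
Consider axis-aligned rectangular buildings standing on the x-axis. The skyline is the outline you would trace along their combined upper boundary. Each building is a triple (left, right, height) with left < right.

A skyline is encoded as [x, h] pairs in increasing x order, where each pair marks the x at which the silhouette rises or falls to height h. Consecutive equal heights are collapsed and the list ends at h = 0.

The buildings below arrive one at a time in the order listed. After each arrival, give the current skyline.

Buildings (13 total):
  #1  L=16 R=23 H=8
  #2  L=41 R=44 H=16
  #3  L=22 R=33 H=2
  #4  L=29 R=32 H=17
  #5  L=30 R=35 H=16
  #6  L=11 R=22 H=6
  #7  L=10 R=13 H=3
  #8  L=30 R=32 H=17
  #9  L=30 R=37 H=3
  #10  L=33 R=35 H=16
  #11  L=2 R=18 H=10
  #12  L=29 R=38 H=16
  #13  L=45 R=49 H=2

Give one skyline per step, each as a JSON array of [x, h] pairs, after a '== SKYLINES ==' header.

== SKYLINES ==
[[16,8],[23,0]]
[[16,8],[23,0],[41,16],[44,0]]
[[16,8],[23,2],[33,0],[41,16],[44,0]]
[[16,8],[23,2],[29,17],[32,2],[33,0],[41,16],[44,0]]
[[16,8],[23,2],[29,17],[32,16],[35,0],[41,16],[44,0]]
[[11,6],[16,8],[23,2],[29,17],[32,16],[35,0],[41,16],[44,0]]
[[10,3],[11,6],[16,8],[23,2],[29,17],[32,16],[35,0],[41,16],[44,0]]
[[10,3],[11,6],[16,8],[23,2],[29,17],[32,16],[35,0],[41,16],[44,0]]
[[10,3],[11,6],[16,8],[23,2],[29,17],[32,16],[35,3],[37,0],[41,16],[44,0]]
[[10,3],[11,6],[16,8],[23,2],[29,17],[32,16],[35,3],[37,0],[41,16],[44,0]]
[[2,10],[18,8],[23,2],[29,17],[32,16],[35,3],[37,0],[41,16],[44,0]]
[[2,10],[18,8],[23,2],[29,17],[32,16],[38,0],[41,16],[44,0]]
[[2,10],[18,8],[23,2],[29,17],[32,16],[38,0],[41,16],[44,0],[45,2],[49,0]]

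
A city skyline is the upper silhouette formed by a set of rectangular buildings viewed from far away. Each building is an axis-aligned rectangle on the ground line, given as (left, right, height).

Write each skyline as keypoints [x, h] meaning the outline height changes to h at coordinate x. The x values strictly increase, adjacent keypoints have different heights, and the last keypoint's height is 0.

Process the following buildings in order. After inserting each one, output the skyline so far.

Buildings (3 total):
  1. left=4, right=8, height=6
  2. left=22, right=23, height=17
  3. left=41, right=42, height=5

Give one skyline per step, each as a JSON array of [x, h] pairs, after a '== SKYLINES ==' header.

== SKYLINES ==
[[4,6],[8,0]]
[[4,6],[8,0],[22,17],[23,0]]
[[4,6],[8,0],[22,17],[23,0],[41,5],[42,0]]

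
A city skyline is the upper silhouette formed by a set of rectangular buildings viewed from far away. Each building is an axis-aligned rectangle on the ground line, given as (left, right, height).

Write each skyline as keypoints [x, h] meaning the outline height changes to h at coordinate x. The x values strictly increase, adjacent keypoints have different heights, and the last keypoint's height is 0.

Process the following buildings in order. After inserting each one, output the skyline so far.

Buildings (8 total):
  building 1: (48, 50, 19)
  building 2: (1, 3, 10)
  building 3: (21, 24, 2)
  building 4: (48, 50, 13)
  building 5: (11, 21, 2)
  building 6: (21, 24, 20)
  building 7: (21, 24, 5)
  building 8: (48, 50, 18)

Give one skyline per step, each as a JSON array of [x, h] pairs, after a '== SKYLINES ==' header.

== SKYLINES ==
[[48,19],[50,0]]
[[1,10],[3,0],[48,19],[50,0]]
[[1,10],[3,0],[21,2],[24,0],[48,19],[50,0]]
[[1,10],[3,0],[21,2],[24,0],[48,19],[50,0]]
[[1,10],[3,0],[11,2],[24,0],[48,19],[50,0]]
[[1,10],[3,0],[11,2],[21,20],[24,0],[48,19],[50,0]]
[[1,10],[3,0],[11,2],[21,20],[24,0],[48,19],[50,0]]
[[1,10],[3,0],[11,2],[21,20],[24,0],[48,19],[50,0]]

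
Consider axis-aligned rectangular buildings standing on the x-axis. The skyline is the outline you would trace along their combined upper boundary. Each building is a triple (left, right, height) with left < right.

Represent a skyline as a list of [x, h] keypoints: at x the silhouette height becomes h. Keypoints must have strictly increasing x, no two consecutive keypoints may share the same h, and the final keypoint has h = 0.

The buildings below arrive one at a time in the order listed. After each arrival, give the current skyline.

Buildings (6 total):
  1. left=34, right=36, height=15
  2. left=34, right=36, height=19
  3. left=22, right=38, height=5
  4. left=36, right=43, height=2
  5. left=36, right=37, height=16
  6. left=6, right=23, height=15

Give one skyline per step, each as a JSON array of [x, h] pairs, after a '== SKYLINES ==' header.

== SKYLINES ==
[[34,15],[36,0]]
[[34,19],[36,0]]
[[22,5],[34,19],[36,5],[38,0]]
[[22,5],[34,19],[36,5],[38,2],[43,0]]
[[22,5],[34,19],[36,16],[37,5],[38,2],[43,0]]
[[6,15],[23,5],[34,19],[36,16],[37,5],[38,2],[43,0]]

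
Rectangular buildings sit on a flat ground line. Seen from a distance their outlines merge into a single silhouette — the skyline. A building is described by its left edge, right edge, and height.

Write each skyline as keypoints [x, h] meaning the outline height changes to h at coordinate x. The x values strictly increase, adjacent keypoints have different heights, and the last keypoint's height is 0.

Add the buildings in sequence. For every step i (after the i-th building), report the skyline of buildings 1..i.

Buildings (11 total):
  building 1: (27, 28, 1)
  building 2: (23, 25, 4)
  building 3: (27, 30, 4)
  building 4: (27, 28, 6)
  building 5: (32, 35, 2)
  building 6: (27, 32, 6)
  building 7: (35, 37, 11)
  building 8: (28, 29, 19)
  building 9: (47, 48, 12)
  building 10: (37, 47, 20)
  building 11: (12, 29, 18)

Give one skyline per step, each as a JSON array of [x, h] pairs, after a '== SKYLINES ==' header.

== SKYLINES ==
[[27,1],[28,0]]
[[23,4],[25,0],[27,1],[28,0]]
[[23,4],[25,0],[27,4],[30,0]]
[[23,4],[25,0],[27,6],[28,4],[30,0]]
[[23,4],[25,0],[27,6],[28,4],[30,0],[32,2],[35,0]]
[[23,4],[25,0],[27,6],[32,2],[35,0]]
[[23,4],[25,0],[27,6],[32,2],[35,11],[37,0]]
[[23,4],[25,0],[27,6],[28,19],[29,6],[32,2],[35,11],[37,0]]
[[23,4],[25,0],[27,6],[28,19],[29,6],[32,2],[35,11],[37,0],[47,12],[48,0]]
[[23,4],[25,0],[27,6],[28,19],[29,6],[32,2],[35,11],[37,20],[47,12],[48,0]]
[[12,18],[28,19],[29,6],[32,2],[35,11],[37,20],[47,12],[48,0]]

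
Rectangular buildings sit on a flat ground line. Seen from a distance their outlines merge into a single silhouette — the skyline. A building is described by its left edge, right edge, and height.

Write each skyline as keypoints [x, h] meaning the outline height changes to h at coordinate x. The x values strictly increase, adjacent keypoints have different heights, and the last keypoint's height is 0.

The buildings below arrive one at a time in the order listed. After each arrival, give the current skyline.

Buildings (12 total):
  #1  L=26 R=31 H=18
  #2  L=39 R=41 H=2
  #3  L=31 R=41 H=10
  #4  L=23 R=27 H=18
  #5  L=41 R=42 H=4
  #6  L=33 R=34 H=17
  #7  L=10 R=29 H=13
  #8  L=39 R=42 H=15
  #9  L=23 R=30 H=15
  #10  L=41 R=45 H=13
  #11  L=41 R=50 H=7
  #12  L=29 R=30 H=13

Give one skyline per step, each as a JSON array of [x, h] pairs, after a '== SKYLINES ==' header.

== SKYLINES ==
[[26,18],[31,0]]
[[26,18],[31,0],[39,2],[41,0]]
[[26,18],[31,10],[41,0]]
[[23,18],[31,10],[41,0]]
[[23,18],[31,10],[41,4],[42,0]]
[[23,18],[31,10],[33,17],[34,10],[41,4],[42,0]]
[[10,13],[23,18],[31,10],[33,17],[34,10],[41,4],[42,0]]
[[10,13],[23,18],[31,10],[33,17],[34,10],[39,15],[42,0]]
[[10,13],[23,18],[31,10],[33,17],[34,10],[39,15],[42,0]]
[[10,13],[23,18],[31,10],[33,17],[34,10],[39,15],[42,13],[45,0]]
[[10,13],[23,18],[31,10],[33,17],[34,10],[39,15],[42,13],[45,7],[50,0]]
[[10,13],[23,18],[31,10],[33,17],[34,10],[39,15],[42,13],[45,7],[50,0]]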